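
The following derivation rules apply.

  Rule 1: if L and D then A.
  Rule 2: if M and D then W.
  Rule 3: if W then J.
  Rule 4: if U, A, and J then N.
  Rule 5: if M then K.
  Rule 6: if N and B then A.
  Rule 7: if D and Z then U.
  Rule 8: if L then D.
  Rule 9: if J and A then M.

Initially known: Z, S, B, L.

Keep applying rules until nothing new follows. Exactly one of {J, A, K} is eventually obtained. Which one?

From L, Rule 8 gives D.
L and D hold, so A follows (Rule 1).
J would need W (Rule 3), but W is never established. K would need M (Rule 5), but M is never established.

A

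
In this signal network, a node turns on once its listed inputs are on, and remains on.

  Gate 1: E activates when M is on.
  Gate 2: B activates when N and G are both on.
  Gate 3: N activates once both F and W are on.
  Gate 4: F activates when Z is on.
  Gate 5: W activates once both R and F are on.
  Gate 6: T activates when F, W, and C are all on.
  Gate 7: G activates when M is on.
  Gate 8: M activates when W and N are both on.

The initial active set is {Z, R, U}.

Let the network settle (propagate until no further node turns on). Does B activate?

Gate 4: Z on → F on.
Gate 5: R and F on → W on.
Gate 3: F and W on → N on.
W and N are on, so M activates (Gate 8).
M is on, so G activates (Gate 7).
N and G are on, so B activates (Gate 2).

Yes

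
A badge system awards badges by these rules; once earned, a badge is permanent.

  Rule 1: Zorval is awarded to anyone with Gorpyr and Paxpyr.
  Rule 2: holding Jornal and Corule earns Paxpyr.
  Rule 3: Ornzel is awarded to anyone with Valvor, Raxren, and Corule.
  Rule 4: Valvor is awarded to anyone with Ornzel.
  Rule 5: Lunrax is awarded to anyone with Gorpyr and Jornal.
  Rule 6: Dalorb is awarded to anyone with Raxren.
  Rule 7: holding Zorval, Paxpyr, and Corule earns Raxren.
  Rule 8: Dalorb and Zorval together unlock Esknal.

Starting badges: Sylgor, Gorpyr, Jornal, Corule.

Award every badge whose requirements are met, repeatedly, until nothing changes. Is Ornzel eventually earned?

No

Ornzel would need Valvor, Raxren, and Corule (Rule 3), but Valvor is never earned.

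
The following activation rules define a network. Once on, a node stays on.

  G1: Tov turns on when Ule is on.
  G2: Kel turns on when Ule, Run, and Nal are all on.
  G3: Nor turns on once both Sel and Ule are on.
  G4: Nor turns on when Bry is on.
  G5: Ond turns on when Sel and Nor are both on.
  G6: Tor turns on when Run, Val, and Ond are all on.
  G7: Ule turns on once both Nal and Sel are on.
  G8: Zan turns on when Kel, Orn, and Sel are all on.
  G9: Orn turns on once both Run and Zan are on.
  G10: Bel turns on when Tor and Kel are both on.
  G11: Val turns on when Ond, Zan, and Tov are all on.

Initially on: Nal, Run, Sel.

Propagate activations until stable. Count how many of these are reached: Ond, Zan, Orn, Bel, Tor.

1

Nal and Sel are on, so Ule turns on (G7).
G3: Sel and Ule on → Nor on.
Sel and Nor are on, so Ond turns on (G5).
Ond: reached.
Zan would need Kel, Orn, and Sel (G8), but Orn never turns on.
Orn would need Run and Zan (G9), but Zan never turns on.
Bel would need Tor and Kel (G10), but Tor never turns on.
Tor would need Run, Val, and Ond (G6), but Val never turns on.
Reached: Ond — 1 of the 5.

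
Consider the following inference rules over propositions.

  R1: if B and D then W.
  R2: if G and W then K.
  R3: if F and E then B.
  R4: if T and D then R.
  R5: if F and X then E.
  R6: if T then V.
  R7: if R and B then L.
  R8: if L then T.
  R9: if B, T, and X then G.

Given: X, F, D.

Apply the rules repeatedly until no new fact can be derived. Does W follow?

Yes

F and X hold, so E follows (R5).
F and E hold, so B follows (R3).
From B and D, R1 gives W.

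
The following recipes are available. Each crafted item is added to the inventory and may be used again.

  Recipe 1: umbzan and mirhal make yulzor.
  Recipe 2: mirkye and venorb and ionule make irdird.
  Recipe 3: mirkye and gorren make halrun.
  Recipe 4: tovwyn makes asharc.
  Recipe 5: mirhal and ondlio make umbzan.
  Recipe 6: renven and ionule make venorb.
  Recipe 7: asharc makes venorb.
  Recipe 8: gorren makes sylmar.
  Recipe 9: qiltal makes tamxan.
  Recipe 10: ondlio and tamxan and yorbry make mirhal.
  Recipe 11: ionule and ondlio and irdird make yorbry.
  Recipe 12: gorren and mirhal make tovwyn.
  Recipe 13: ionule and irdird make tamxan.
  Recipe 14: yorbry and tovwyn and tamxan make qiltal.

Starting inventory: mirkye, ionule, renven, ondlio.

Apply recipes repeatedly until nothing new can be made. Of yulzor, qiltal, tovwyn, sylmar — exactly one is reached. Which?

yulzor

renven and ionule → venorb (Recipe 6).
Using Recipe 2, mirkye, venorb, and ionule make irdird.
ionule and ondlio and irdird → yorbry (Recipe 11).
Using Recipe 13, ionule and irdird make tamxan.
ondlio and tamxan and yorbry → mirhal (Recipe 10).
Using Recipe 5, mirhal and ondlio make umbzan.
Using Recipe 1, umbzan and mirhal make yulzor.
tovwyn would need gorren and mirhal (Recipe 12), but gorren is never obtained. qiltal would need yorbry, tovwyn, and tamxan (Recipe 14), but tovwyn is never obtained. sylmar would need gorren (Recipe 8), but gorren is never obtained.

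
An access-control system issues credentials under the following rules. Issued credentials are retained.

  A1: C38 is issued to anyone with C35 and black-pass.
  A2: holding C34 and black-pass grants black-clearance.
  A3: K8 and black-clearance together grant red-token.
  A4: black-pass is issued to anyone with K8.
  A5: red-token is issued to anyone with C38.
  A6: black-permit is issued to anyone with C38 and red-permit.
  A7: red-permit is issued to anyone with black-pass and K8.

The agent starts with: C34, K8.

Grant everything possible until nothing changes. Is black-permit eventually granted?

No

black-permit would need C38 and red-permit (A6), but C38 is never granted.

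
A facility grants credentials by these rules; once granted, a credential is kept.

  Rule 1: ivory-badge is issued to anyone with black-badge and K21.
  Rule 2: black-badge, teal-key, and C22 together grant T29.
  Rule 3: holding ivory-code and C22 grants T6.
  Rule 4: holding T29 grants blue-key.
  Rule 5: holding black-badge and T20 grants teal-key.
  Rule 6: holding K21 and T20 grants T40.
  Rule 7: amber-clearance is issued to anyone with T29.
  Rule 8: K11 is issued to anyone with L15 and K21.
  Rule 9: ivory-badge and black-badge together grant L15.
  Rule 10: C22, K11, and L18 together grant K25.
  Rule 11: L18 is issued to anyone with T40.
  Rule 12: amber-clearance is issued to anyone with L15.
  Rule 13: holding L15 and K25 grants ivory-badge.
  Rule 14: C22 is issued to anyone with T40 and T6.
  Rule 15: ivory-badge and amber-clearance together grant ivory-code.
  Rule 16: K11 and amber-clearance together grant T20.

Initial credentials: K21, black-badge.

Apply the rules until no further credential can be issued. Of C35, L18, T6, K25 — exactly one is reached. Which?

L18

Holding black-badge and K21 grants ivory-badge (Rule 1).
Holding ivory-badge and black-badge grants L15 (Rule 9).
Holding L15 and K21 grants K11 (Rule 8).
Holding L15 grants amber-clearance (Rule 12).
Holding K11 and amber-clearance grants T20 (Rule 16).
Holding K21 and T20 grants T40 (Rule 6).
Holding T40 grants L18 (Rule 11).
No rule produces C35, and it is not given. K25 would need C22, K11, and L18 (Rule 10), but C22 is never granted. T6 would need ivory-code and C22 (Rule 3), but C22 is never granted.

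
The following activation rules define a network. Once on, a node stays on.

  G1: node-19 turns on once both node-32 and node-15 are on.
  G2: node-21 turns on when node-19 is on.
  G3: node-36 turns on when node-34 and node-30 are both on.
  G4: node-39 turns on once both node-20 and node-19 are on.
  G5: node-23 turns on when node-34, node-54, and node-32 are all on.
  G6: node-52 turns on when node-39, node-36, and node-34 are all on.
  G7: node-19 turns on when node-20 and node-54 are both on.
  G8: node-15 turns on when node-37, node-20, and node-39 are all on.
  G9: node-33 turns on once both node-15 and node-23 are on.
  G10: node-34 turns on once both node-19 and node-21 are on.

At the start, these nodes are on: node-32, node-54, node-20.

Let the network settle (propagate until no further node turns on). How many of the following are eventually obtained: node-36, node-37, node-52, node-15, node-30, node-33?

node-36 would need node-34 and node-30 (G3), but node-30 never turns on.
No rule produces node-37, and it is not given.
node-52 would need node-39, node-36, and node-34 (G6), but node-36 never turns on.
node-15 would need node-37, node-20, and node-39 (G8), but node-37 never turns on.
No rule produces node-30, and it is not given.
node-33 would need node-15 and node-23 (G9), but node-15 never turns on.
None of the 6 are reached.

0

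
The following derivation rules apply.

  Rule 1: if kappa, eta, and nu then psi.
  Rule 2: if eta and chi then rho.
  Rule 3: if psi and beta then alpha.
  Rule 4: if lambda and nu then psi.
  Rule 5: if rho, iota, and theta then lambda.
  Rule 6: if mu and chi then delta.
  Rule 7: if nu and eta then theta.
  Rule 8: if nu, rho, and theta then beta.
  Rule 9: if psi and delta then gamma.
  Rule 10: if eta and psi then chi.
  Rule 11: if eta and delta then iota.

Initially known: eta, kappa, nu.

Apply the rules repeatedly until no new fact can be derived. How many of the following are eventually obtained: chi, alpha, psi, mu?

kappa, eta, and nu hold, so psi follows (Rule 1).
nu and eta hold, so theta follows (Rule 7).
eta and psi hold, so chi follows (Rule 10).
eta and chi hold, so rho follows (Rule 2).
nu, rho, and theta hold, so beta follows (Rule 8).
From psi and beta, Rule 3 gives alpha.
chi: reached.
alpha: reached.
psi: reached.
No rule produces mu, and it is not given.
Reached: chi, alpha, and psi — 3 of the 4.

3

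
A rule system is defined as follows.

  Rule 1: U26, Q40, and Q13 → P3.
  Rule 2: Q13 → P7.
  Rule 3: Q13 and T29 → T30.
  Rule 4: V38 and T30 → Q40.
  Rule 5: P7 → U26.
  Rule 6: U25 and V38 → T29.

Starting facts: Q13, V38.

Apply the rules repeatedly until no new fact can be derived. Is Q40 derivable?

Q40 would need V38 and T30 (Rule 4), but T30 is never established.

No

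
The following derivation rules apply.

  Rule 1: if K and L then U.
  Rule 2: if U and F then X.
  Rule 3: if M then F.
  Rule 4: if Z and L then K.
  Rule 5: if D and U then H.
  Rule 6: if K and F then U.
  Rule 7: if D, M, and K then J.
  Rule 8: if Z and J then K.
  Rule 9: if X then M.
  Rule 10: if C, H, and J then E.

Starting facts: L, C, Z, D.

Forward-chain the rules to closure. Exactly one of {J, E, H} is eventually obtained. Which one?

H

Z and L hold, so K follows (Rule 4).
From K and L, Rule 1 gives U.
D and U hold, so H follows (Rule 5).
J would need D, M, and K (Rule 7), but M is never established. E would need C, H, and J (Rule 10), but J is never established.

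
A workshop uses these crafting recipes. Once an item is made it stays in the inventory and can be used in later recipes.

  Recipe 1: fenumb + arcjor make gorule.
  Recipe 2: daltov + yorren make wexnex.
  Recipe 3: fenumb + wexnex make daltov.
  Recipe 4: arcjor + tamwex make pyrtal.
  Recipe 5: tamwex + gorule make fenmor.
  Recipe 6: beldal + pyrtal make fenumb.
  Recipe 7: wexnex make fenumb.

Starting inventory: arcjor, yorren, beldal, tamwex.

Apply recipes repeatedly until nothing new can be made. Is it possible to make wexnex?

No

wexnex would need daltov and yorren (Recipe 2), but daltov is never obtained.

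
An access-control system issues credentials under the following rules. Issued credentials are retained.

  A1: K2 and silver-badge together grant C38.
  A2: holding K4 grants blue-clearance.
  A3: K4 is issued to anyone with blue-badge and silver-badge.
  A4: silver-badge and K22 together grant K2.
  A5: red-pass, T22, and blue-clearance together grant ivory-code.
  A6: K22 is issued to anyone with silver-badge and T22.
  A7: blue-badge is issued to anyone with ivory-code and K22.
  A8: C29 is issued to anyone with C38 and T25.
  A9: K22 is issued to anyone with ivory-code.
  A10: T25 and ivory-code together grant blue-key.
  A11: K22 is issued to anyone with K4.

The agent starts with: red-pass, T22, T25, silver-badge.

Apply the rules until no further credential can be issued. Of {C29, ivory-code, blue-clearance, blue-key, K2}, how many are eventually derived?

Holding silver-badge and T22 grants K22 (A6).
Holding silver-badge and K22 grants K2 (A4).
Holding K2 and silver-badge grants C38 (A1).
Holding C38 and T25 grants C29 (A8).
C29: reached.
ivory-code would need red-pass, T22, and blue-clearance (A5), but blue-clearance is never granted.
blue-clearance would need K4 (A2), but K4 is never granted.
blue-key would need T25 and ivory-code (A10), but ivory-code is never granted.
K2: reached.
Reached: C29 and K2 — 2 of the 5.

2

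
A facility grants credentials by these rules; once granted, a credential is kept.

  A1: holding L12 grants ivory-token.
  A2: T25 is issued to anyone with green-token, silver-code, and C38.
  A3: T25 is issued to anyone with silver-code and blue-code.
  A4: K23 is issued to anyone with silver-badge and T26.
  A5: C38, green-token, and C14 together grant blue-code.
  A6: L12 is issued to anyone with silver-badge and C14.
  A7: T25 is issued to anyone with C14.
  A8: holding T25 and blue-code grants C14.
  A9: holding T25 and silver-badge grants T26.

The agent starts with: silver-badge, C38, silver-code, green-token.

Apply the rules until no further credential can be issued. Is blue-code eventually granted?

No

blue-code would need C38, green-token, and C14 (A5), but C14 is never granted.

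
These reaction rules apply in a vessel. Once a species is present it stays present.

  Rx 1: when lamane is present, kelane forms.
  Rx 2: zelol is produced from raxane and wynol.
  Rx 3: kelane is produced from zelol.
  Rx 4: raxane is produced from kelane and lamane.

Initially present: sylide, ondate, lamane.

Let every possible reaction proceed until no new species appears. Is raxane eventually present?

lamane present → kelane forms (Rx 1).
kelane and lamane present → raxane forms (Rx 4).

Yes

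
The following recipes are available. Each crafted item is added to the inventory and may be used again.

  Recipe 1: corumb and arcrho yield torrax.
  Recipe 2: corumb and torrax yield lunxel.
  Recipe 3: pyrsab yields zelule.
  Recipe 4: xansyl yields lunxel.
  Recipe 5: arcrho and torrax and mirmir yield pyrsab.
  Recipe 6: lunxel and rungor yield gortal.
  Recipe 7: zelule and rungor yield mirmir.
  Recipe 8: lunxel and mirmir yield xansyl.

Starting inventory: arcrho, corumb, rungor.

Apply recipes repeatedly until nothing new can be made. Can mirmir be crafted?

No

mirmir would need zelule and rungor (Recipe 7), but zelule is never obtained.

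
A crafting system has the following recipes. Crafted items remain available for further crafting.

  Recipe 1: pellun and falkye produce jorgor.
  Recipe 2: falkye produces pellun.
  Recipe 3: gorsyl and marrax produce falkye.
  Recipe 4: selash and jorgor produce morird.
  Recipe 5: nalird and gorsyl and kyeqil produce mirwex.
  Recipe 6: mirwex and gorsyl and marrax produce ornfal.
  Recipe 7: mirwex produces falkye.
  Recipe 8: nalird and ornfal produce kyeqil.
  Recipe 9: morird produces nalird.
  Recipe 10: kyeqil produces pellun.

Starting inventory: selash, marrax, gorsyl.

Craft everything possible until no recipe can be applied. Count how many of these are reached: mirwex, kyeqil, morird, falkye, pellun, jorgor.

gorsyl and marrax → falkye (Recipe 3).
Using Recipe 2, falkye makes pellun.
Using Recipe 1, pellun and falkye make jorgor.
Using Recipe 4, selash and jorgor make morird.
mirwex would need nalird, gorsyl, and kyeqil (Recipe 5), but kyeqil is never obtained.
kyeqil would need nalird and ornfal (Recipe 8), but ornfal is never obtained.
morird: reached.
falkye: reached.
pellun: reached.
jorgor: reached.
Reached: morird, falkye, pellun, and jorgor — 4 of the 6.

4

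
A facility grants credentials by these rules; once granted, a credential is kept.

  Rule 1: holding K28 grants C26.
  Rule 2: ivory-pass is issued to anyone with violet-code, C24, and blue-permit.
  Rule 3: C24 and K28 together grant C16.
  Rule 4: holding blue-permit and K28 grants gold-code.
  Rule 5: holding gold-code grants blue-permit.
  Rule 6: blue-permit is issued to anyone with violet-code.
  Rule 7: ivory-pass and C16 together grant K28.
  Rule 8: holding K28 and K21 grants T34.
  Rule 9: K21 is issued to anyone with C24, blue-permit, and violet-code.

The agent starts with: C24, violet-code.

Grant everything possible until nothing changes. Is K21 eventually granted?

Yes

Holding violet-code grants blue-permit (Rule 6).
Holding C24, blue-permit, and violet-code grants K21 (Rule 9).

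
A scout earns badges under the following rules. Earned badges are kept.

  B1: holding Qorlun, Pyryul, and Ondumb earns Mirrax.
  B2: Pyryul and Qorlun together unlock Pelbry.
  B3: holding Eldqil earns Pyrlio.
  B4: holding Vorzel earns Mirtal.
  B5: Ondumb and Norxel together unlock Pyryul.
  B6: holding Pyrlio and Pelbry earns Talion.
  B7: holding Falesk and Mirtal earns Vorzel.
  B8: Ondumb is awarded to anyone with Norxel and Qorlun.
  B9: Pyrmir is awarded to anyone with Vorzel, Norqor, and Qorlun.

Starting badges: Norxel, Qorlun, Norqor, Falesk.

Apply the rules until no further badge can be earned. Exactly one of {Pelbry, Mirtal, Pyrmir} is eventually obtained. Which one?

Pelbry

With Norxel and Qorlun, Ondumb is earned (B8).
With Ondumb and Norxel, Pyryul is earned (B5).
With Pyryul and Qorlun, Pelbry is earned (B2).
Pyrmir would need Vorzel, Norqor, and Qorlun (B9), but Vorzel is never earned. Mirtal would need Vorzel (B4), but Vorzel is never earned.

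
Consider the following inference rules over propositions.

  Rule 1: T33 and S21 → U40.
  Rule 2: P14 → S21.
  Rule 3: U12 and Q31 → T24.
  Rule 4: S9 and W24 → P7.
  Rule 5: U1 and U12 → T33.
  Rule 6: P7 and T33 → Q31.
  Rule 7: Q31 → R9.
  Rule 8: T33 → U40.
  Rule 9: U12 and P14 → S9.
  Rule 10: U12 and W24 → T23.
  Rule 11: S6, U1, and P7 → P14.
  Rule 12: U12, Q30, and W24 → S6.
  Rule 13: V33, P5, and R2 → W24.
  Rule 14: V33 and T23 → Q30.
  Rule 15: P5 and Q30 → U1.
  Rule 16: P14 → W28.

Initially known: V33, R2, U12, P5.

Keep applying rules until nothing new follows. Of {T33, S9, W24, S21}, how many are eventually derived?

From V33, P5, and R2, Rule 13 gives W24.
U12 and W24 hold, so T23 follows (Rule 10).
V33 and T23 hold, so Q30 follows (Rule 14).
From P5 and Q30, Rule 15 gives U1.
From U1 and U12, Rule 5 gives T33.
T33: reached.
S9 would need U12 and P14 (Rule 9), but P14 is never established.
W24: reached.
S21 would need P14 (Rule 2), but P14 is never established.
Reached: T33 and W24 — 2 of the 4.

2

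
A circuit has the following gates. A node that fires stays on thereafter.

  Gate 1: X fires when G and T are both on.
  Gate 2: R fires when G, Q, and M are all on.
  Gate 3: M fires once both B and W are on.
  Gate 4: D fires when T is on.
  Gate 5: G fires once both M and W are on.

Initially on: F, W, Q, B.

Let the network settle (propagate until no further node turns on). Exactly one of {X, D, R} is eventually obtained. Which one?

B and W are on, so M fires (Gate 3).
Gate 5: M and W on → G on.
Gate 2: G, Q, and M on → R on.
X would need G and T (Gate 1), but T never turns on. D would need T (Gate 4), but T never turns on.

R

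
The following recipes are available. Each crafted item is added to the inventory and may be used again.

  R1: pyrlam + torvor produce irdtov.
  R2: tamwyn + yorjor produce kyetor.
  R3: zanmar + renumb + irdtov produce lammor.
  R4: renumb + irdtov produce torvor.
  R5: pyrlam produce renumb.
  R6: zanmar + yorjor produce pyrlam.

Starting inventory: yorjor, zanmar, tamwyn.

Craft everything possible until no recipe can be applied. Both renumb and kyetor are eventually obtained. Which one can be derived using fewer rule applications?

kyetor

kyetor: tamwyn + yorjor → kyetor (R2). [1 rule application]
renumb: zanmar + yorjor → pyrlam (R6). Using R5, pyrlam makes renumb. [2 rule applications]
kyetor needs fewer.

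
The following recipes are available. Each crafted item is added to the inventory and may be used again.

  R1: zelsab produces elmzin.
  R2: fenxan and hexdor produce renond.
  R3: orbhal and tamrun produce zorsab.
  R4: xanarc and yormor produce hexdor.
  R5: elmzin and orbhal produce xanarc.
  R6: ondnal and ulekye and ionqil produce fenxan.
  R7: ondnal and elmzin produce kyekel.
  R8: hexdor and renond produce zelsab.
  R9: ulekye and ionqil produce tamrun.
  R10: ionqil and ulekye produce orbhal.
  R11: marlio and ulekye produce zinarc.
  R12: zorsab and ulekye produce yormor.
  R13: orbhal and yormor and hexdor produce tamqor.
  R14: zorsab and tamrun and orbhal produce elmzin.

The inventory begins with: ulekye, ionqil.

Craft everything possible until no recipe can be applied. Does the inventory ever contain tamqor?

Yes

Using R10, ionqil and ulekye make orbhal.
Using R9, ulekye and ionqil make tamrun.
orbhal and tamrun → zorsab (R3).
Using R14, zorsab, tamrun, and orbhal make elmzin.
Using R12, zorsab and ulekye make yormor.
Using R5, elmzin and orbhal make xanarc.
Using R4, xanarc and yormor make hexdor.
orbhal and yormor and hexdor → tamqor (R13).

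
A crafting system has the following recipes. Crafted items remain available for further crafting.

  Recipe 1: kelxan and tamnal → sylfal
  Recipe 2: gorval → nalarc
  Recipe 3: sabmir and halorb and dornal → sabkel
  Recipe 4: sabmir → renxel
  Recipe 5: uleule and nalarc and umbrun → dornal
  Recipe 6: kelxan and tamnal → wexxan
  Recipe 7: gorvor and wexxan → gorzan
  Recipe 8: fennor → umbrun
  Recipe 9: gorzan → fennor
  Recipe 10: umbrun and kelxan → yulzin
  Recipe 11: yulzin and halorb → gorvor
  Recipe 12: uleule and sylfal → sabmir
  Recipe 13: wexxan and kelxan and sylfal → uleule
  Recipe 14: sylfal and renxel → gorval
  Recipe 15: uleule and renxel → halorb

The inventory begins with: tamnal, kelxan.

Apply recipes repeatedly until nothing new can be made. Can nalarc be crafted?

kelxan and tamnal → sylfal (Recipe 1).
kelxan and tamnal → wexxan (Recipe 6).
Using Recipe 13, wexxan, kelxan, and sylfal make uleule.
uleule and sylfal → sabmir (Recipe 12).
sabmir → renxel (Recipe 4).
sylfal and renxel → gorval (Recipe 14).
gorval → nalarc (Recipe 2).

Yes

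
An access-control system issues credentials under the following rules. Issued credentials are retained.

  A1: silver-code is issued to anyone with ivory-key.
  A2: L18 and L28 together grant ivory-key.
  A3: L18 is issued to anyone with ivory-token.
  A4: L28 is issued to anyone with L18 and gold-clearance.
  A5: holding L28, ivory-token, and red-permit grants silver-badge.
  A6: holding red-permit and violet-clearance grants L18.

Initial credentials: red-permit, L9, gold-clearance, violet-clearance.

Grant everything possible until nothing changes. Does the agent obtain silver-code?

Yes

Holding red-permit and violet-clearance grants L18 (A6).
Holding L18 and gold-clearance grants L28 (A4).
Holding L18 and L28 grants ivory-key (A2).
Holding ivory-key grants silver-code (A1).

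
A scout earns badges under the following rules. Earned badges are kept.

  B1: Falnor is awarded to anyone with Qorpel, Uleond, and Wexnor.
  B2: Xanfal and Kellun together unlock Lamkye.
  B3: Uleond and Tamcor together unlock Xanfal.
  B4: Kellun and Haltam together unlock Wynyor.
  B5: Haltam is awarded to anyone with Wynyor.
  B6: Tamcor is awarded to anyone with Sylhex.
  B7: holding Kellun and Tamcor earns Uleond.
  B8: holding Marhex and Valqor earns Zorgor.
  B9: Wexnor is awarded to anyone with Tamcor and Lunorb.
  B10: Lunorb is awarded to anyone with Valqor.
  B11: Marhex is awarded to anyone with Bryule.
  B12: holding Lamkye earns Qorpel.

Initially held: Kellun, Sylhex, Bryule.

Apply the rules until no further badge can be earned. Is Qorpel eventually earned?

With Sylhex, Tamcor is earned (B6).
With Kellun and Tamcor, Uleond is earned (B7).
With Uleond and Tamcor, Xanfal is earned (B3).
With Xanfal and Kellun, Lamkye is earned (B2).
With Lamkye, Qorpel is earned (B12).

Yes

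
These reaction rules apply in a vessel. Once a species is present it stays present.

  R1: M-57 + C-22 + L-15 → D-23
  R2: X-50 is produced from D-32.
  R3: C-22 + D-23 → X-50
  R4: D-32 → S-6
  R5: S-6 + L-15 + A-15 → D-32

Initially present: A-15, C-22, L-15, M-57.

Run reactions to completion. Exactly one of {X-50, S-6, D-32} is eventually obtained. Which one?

X-50

M-57, C-22, and L-15 present → D-23 forms (R1).
C-22 and D-23 present → X-50 forms (R3).
S-6 would need D-32 (R4), but D-32 never forms. D-32 would need S-6, L-15, and A-15 (R5), but S-6 never forms.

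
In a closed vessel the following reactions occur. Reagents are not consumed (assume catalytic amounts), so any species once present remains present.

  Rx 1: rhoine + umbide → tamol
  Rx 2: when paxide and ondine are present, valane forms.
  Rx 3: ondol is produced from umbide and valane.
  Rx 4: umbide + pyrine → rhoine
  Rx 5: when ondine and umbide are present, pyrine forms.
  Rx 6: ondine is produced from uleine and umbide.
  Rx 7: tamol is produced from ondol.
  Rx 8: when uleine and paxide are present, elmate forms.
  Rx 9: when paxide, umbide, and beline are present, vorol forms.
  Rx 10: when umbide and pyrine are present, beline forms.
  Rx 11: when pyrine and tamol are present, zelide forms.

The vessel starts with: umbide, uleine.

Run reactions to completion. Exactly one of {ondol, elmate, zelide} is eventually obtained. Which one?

zelide

uleine and umbide present → ondine forms (Rx 6).
ondine and umbide present → pyrine forms (Rx 5).
umbide and pyrine present → rhoine forms (Rx 4).
rhoine and umbide present → tamol forms (Rx 1).
pyrine and tamol present → zelide forms (Rx 11).
ondol would need umbide and valane (Rx 3), but valane never forms. elmate would need uleine and paxide (Rx 8), but paxide never forms.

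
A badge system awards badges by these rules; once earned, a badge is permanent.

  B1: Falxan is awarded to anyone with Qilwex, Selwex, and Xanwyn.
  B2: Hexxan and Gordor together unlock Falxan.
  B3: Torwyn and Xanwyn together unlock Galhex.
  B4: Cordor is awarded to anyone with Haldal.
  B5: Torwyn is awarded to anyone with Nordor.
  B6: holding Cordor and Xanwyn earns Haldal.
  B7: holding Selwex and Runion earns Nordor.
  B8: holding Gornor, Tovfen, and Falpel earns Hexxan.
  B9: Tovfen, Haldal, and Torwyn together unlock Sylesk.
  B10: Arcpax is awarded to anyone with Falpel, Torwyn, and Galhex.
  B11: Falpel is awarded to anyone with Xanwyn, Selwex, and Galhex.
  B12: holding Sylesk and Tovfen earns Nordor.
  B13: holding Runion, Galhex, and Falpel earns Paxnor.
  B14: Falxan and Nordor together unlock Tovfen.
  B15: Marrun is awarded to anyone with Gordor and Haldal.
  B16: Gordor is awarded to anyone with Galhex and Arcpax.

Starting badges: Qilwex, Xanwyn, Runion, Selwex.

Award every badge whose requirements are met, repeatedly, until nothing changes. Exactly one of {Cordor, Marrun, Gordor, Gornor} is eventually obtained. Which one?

Gordor

With Selwex and Runion, Nordor is earned (B7).
With Nordor, Torwyn is earned (B5).
With Torwyn and Xanwyn, Galhex is earned (B3).
With Xanwyn, Selwex, and Galhex, Falpel is earned (B11).
With Falpel, Torwyn, and Galhex, Arcpax is earned (B10).
With Galhex and Arcpax, Gordor is earned (B16).
Cordor would need Haldal (B4), but Haldal is never earned. No rule produces Gornor, and it is not given. Marrun would need Gordor and Haldal (B15), but Haldal is never earned.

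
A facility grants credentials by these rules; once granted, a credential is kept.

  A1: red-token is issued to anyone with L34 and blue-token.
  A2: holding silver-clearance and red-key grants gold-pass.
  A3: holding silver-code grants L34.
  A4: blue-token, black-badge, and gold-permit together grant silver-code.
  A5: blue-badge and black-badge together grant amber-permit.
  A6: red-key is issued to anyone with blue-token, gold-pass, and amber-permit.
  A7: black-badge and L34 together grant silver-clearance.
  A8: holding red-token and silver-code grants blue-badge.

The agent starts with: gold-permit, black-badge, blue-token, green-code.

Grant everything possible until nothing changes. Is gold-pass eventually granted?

No

gold-pass would need silver-clearance and red-key (A2), but red-key is never granted.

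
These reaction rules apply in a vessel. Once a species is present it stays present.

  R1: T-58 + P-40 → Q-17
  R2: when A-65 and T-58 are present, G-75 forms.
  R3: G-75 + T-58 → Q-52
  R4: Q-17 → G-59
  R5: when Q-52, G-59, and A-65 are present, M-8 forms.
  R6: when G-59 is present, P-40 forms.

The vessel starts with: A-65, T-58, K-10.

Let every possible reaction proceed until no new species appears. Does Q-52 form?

A-65 and T-58 present → G-75 forms (R2).
G-75 and T-58 present → Q-52 forms (R3).

Yes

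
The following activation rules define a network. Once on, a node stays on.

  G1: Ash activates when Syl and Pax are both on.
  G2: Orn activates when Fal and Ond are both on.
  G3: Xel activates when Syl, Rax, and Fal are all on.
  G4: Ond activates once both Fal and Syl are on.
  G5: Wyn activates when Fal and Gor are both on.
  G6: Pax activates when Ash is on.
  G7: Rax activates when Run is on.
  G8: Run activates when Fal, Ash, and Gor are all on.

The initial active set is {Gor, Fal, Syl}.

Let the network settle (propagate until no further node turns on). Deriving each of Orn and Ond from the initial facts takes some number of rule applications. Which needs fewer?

Ond

Ond: G4: Fal and Syl on → Ond on. [1 rule application]
Orn: G4: Fal and Syl on → Ond on. Fal and Ond are on, so Orn activates (G2). [2 rule applications]
Ond needs fewer.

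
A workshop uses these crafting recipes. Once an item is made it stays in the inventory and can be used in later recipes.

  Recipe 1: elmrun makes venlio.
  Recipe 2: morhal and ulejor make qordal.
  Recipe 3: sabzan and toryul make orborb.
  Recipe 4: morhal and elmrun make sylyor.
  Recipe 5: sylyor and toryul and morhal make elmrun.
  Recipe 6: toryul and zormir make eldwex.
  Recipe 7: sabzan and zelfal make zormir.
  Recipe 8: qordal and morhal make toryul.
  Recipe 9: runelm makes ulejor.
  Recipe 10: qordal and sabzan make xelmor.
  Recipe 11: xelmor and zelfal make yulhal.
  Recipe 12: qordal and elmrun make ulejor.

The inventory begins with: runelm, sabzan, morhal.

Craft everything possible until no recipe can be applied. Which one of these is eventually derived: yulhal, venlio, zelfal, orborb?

orborb

Using Recipe 9, runelm makes ulejor.
morhal and ulejor → qordal (Recipe 2).
qordal and morhal → toryul (Recipe 8).
sabzan and toryul → orborb (Recipe 3).
No rule produces zelfal, and it is not given. yulhal would need xelmor and zelfal (Recipe 11), but zelfal is never obtained. venlio would need elmrun (Recipe 1), but elmrun is never obtained.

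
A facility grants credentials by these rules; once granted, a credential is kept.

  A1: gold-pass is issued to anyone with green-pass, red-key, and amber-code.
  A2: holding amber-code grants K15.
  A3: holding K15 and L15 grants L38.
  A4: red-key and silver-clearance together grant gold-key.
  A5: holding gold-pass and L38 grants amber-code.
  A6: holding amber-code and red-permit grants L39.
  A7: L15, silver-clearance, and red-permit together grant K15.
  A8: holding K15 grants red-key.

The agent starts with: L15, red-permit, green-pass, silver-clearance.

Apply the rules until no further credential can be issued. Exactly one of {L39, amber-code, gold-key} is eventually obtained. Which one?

Holding L15, silver-clearance, and red-permit grants K15 (A7).
Holding K15 grants red-key (A8).
Holding red-key and silver-clearance grants gold-key (A4).
amber-code would need gold-pass and L38 (A5), but gold-pass is never granted. L39 would need amber-code and red-permit (A6), but amber-code is never granted.

gold-key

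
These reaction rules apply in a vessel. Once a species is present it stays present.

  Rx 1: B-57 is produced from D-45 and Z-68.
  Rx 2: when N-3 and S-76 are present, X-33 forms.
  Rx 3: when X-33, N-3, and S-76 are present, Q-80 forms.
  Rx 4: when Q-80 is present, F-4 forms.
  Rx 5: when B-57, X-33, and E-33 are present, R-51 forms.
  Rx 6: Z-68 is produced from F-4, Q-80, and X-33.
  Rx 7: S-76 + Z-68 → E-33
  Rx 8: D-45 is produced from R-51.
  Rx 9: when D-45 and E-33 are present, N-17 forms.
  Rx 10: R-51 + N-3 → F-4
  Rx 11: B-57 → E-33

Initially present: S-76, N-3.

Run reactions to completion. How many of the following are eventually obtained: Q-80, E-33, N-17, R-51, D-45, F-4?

N-3 and S-76 present → X-33 forms (Rx 2).
X-33, N-3, and S-76 present → Q-80 forms (Rx 3).
Q-80 present → F-4 forms (Rx 4).
F-4, Q-80, and X-33 present → Z-68 forms (Rx 6).
S-76 and Z-68 present → E-33 forms (Rx 7).
Q-80: reached.
E-33: reached.
N-17 would need D-45 and E-33 (Rx 9), but D-45 never forms.
R-51 would need B-57, X-33, and E-33 (Rx 5), but B-57 never forms.
D-45 would need R-51 (Rx 8), but R-51 never forms.
F-4: reached.
Reached: Q-80, E-33, and F-4 — 3 of the 6.

3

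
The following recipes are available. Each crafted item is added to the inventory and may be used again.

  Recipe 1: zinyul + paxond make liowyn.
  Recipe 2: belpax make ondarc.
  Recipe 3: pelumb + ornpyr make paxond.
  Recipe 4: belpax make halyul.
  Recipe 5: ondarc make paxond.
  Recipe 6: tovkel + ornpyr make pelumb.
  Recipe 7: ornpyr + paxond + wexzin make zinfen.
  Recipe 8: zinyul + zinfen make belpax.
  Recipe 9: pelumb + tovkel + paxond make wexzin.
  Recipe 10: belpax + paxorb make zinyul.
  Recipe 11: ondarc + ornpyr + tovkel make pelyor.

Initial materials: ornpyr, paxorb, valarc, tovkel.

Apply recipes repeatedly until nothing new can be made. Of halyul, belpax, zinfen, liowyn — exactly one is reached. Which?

tovkel + ornpyr → pelumb (Recipe 6).
Using Recipe 3, pelumb and ornpyr make paxond.
Using Recipe 9, pelumb, tovkel, and paxond make wexzin.
Using Recipe 7, ornpyr, paxond, and wexzin make zinfen.
halyul would need belpax (Recipe 4), but belpax is never obtained. liowyn would need zinyul and paxond (Recipe 1), but zinyul is never obtained. belpax would need zinyul and zinfen (Recipe 8), but zinyul is never obtained.

zinfen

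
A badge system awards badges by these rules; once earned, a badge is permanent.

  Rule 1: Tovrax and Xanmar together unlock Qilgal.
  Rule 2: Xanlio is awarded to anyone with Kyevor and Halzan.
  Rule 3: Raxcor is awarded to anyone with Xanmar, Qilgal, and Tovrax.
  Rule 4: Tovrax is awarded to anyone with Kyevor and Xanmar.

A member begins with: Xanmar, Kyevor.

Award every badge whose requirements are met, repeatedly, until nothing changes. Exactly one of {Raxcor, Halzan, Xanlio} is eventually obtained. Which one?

Raxcor

With Kyevor and Xanmar, Tovrax is earned (Rule 4).
With Tovrax and Xanmar, Qilgal is earned (Rule 1).
With Xanmar, Qilgal, and Tovrax, Raxcor is earned (Rule 3).
No rule produces Halzan, and it is not given. Xanlio would need Kyevor and Halzan (Rule 2), but Halzan is never earned.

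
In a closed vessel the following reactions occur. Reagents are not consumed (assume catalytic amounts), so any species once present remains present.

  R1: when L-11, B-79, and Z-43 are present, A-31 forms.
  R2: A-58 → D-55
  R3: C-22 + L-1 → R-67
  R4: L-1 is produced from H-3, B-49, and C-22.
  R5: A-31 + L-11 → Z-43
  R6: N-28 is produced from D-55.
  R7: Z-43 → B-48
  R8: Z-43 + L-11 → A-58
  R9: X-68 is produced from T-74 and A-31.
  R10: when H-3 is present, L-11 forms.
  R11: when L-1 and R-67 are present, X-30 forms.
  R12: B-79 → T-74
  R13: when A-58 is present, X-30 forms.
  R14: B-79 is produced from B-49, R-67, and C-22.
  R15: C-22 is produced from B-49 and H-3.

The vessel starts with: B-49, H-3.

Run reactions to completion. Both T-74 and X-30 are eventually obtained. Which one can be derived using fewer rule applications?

X-30

X-30: B-49 and H-3 present → C-22 forms (R15). H-3, B-49, and C-22 present → L-1 forms (R4). C-22 and L-1 present → R-67 forms (R3). L-1 and R-67 present → X-30 forms (R11). [4 rule applications]
T-74: B-49 and H-3 present → C-22 forms (R15). H-3, B-49, and C-22 present → L-1 forms (R4). C-22 and L-1 present → R-67 forms (R3). B-49, R-67, and C-22 present → B-79 forms (R14). B-79 present → T-74 forms (R12). [5 rule applications]
X-30 needs fewer.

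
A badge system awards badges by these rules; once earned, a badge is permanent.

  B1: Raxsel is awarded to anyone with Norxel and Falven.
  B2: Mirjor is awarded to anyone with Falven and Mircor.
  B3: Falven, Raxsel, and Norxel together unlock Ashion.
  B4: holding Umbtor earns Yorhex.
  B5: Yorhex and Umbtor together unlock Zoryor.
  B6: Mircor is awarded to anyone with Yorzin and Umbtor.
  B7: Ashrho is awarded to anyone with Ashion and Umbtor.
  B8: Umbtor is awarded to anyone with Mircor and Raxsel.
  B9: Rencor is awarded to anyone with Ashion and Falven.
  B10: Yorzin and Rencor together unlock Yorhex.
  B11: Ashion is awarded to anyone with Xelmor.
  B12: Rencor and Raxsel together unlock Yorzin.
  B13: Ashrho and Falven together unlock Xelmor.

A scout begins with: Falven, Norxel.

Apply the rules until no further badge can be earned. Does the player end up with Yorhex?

Yes

With Norxel and Falven, Raxsel is earned (B1).
With Falven, Raxsel, and Norxel, Ashion is earned (B3).
With Ashion and Falven, Rencor is earned (B9).
With Rencor and Raxsel, Yorzin is earned (B12).
With Yorzin and Rencor, Yorhex is earned (B10).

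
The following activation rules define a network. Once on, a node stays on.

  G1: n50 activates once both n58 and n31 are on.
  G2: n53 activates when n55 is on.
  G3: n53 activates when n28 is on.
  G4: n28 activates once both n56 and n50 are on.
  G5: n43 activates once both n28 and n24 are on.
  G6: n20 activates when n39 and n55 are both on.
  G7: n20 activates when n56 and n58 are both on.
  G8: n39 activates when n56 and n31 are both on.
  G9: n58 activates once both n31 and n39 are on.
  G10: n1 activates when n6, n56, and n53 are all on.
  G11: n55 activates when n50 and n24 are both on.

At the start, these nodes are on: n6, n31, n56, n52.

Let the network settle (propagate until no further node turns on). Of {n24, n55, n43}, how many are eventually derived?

0

No rule produces n24, and it is not given.
n55 would need n50 and n24 (G11), but n24 never turns on.
n43 would need n28 and n24 (G5), but n24 never turns on.
None of the 3 are reached.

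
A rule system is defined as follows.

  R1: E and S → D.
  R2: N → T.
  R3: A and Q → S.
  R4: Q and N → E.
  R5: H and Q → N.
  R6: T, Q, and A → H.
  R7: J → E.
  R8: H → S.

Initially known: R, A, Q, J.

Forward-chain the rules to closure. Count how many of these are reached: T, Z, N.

0

T would need N (R2), but N is never established.
No rule produces Z, and it is not given.
N would need H and Q (R5), but H is never established.
None of the 3 are reached.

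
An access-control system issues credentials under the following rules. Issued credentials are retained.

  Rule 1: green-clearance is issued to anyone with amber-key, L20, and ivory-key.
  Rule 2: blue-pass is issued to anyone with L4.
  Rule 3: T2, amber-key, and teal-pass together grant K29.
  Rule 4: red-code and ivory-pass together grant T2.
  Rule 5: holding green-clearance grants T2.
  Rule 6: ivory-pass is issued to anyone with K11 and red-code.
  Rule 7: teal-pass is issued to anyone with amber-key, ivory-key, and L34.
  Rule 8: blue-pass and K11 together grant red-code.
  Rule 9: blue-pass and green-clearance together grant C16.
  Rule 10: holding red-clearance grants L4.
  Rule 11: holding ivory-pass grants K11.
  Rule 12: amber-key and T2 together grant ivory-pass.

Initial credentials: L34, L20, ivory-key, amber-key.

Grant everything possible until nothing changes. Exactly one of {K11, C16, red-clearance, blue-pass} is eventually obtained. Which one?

K11

Holding amber-key, L20, and ivory-key grants green-clearance (Rule 1).
Holding green-clearance grants T2 (Rule 5).
Holding amber-key and T2 grants ivory-pass (Rule 12).
Holding ivory-pass grants K11 (Rule 11).
C16 would need blue-pass and green-clearance (Rule 9), but blue-pass is never granted. No rule produces red-clearance, and it is not given. blue-pass would need L4 (Rule 2), but L4 is never granted.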